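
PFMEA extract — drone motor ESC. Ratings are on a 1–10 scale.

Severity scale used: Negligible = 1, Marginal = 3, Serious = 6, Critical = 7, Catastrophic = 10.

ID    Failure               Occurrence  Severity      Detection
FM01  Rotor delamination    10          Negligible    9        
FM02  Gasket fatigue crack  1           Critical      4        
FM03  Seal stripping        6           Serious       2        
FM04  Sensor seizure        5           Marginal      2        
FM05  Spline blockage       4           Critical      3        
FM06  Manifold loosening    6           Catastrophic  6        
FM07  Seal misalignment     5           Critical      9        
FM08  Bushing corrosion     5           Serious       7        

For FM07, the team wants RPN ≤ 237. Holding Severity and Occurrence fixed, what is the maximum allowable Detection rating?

FM07: S=7, O=5, D=9 → current RPN = 315.
Fixed product = 35. Need 35 × D ≤ 237, so D ≤ 237/35 = 6.77.
Maximum integer Detection rating = 6 (gives RPN 210; D=7 would give 245 > 237).

6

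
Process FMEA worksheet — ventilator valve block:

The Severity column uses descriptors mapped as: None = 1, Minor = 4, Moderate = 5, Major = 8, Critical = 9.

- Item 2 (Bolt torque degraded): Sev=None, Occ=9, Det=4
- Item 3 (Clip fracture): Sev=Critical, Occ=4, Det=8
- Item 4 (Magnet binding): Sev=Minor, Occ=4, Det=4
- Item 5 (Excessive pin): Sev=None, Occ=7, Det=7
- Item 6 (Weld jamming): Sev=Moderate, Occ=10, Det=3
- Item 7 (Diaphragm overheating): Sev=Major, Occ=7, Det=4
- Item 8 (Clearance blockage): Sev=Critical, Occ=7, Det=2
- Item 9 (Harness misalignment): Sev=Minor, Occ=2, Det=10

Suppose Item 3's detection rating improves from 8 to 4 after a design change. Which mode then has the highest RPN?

Item 7

RPN = Severity × Occurrence × Detection:
  Item 2: 1 × 9 × 4 = 36
  Item 3: 9 × 4 × 8 = 288
  Item 4: 4 × 4 × 4 = 64
  Item 5: 1 × 7 × 7 = 49
  Item 6: 5 × 10 × 3 = 150
  Item 7: 8 × 7 × 4 = 224
  Item 8: 9 × 7 × 2 = 126
  Item 9: 4 × 2 × 10 = 80
After action: Item 3 → 9 × 4 × 4 = 144.
Revised RPNs: Item 7=224, Item 6=150, Item 3=144, Item 8=126, Item 9=80, Item 4=64, Item 5=49, Item 2=36.
Highest is now Item 7 (224).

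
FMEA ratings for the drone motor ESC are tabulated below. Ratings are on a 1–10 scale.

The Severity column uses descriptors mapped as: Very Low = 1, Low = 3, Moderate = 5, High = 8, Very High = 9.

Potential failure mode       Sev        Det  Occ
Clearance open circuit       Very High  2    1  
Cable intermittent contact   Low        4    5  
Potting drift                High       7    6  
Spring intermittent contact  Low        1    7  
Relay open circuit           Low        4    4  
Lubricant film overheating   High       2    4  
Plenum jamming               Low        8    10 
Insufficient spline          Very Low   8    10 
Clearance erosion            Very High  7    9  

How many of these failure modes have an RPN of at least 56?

6

RPN = Severity × Occurrence × Detection:
  Clearance open circuit: 9 × 1 × 2 = 18
  Cable intermittent contact: 3 × 5 × 4 = 60
  Potting drift: 8 × 6 × 7 = 336
  Spring intermittent contact: 3 × 7 × 1 = 21
  Relay open circuit: 3 × 4 × 4 = 48
  Lubricant film overheating: 8 × 4 × 2 = 64
  Plenum jamming: 3 × 10 × 8 = 240
  Insufficient spline: 1 × 10 × 8 = 80
  Clearance erosion: 9 × 9 × 7 = 567
Modes with RPN ≥ 56: Cable intermittent contact (60), Potting drift (336), Lubricant film overheating (64), Plenum jamming (240), Insufficient spline (80), Clearance erosion (567) → 6.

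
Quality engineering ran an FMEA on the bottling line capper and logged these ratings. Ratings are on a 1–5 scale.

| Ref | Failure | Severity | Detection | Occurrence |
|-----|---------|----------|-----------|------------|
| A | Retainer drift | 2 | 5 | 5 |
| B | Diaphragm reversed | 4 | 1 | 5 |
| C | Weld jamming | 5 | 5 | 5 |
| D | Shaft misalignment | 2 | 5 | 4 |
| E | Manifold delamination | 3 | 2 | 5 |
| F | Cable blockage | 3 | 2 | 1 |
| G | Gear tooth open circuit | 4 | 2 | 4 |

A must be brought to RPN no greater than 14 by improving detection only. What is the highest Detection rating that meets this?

A: S=2, O=5, D=5 → current RPN = 50.
Fixed product = 10. Need 10 × D ≤ 14, so D ≤ 14/10 = 1.40.
Maximum integer Detection rating = 1 (gives RPN 10; D=2 would give 20 > 14).

1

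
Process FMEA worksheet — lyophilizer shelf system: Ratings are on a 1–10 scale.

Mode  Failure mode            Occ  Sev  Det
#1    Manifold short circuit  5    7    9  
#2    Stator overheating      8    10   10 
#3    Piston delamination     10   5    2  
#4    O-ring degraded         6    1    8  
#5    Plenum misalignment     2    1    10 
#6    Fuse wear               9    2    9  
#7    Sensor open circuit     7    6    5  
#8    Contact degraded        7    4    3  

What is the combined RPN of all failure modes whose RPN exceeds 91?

1587

RPN = Severity × Occurrence × Detection:
  #1: 7 × 5 × 9 = 315
  #2: 10 × 8 × 10 = 800
  #3: 5 × 10 × 2 = 100
  #4: 1 × 6 × 8 = 48
  #5: 1 × 2 × 10 = 20
  #6: 2 × 9 × 9 = 162
  #7: 6 × 7 × 5 = 210
  #8: 4 × 7 × 3 = 84
RPN > 91: #1 (315), #2 (800), #3 (100), #6 (162), #7 (210).
Sum: 315 + 800 + 100 + 162 + 210 = 1587.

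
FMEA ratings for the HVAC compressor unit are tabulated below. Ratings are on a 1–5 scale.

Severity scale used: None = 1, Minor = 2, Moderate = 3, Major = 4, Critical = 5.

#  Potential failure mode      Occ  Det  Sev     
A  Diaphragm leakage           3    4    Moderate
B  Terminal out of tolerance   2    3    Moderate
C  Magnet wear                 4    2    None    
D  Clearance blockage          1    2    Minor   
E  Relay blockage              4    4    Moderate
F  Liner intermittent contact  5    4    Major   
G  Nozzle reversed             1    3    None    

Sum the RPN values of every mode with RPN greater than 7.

RPN = Severity × Occurrence × Detection:
  A: 3 × 3 × 4 = 36
  B: 3 × 2 × 3 = 18
  C: 1 × 4 × 2 = 8
  D: 2 × 1 × 2 = 4
  E: 3 × 4 × 4 = 48
  F: 4 × 5 × 4 = 80
  G: 1 × 1 × 3 = 3
RPN > 7: A (36), B (18), C (8), E (48), F (80).
Sum: 36 + 18 + 8 + 48 + 80 = 190.

190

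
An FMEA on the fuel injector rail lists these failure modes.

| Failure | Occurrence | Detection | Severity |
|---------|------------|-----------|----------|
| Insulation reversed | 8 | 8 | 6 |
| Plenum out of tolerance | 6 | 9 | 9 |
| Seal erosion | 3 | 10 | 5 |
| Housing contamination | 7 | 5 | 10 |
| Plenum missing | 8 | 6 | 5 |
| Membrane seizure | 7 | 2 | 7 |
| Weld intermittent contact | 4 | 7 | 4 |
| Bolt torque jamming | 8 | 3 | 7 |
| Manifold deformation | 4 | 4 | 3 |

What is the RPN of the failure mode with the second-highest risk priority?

RPN = Severity × Occurrence × Detection:
  Insulation reversed: 6 × 8 × 8 = 384
  Plenum out of tolerance: 9 × 6 × 9 = 486
  Seal erosion: 5 × 3 × 10 = 150
  Housing contamination: 10 × 7 × 5 = 350
  Plenum missing: 5 × 8 × 6 = 240
  Membrane seizure: 7 × 7 × 2 = 98
  Weld intermittent contact: 4 × 4 × 7 = 112
  Bolt torque jamming: 7 × 8 × 3 = 168
  Manifold deformation: 3 × 4 × 4 = 48
Sorted descending: 486, 384, 350, 240, 168, 150, 112, 98, 48.
The second-highest RPN is 384 (Insulation reversed).

384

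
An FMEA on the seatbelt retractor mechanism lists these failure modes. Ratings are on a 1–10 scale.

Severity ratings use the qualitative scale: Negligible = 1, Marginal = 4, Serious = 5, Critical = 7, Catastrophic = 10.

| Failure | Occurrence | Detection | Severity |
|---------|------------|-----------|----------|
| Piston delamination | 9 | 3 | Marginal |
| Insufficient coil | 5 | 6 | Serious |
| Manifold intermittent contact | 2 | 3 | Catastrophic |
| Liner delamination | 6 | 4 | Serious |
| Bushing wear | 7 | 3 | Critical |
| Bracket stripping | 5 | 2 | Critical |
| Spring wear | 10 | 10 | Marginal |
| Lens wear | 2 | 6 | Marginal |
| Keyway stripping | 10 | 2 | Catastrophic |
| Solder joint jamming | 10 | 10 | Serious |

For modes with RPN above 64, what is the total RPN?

RPN = Severity × Occurrence × Detection:
  Piston delamination: 4 × 9 × 3 = 108
  Insufficient coil: 5 × 5 × 6 = 150
  Manifold intermittent contact: 10 × 2 × 3 = 60
  Liner delamination: 5 × 6 × 4 = 120
  Bushing wear: 7 × 7 × 3 = 147
  Bracket stripping: 7 × 5 × 2 = 70
  Spring wear: 4 × 10 × 10 = 400
  Lens wear: 4 × 2 × 6 = 48
  Keyway stripping: 10 × 10 × 2 = 200
  Solder joint jamming: 5 × 10 × 10 = 500
RPN > 64: Piston delamination (108), Insufficient coil (150), Liner delamination (120), Bushing wear (147), Bracket stripping (70), Spring wear (400), Keyway stripping (200), Solder joint jamming (500).
Sum: 108 + 150 + 120 + 147 + 70 + 400 + 200 + 500 = 1695.

1695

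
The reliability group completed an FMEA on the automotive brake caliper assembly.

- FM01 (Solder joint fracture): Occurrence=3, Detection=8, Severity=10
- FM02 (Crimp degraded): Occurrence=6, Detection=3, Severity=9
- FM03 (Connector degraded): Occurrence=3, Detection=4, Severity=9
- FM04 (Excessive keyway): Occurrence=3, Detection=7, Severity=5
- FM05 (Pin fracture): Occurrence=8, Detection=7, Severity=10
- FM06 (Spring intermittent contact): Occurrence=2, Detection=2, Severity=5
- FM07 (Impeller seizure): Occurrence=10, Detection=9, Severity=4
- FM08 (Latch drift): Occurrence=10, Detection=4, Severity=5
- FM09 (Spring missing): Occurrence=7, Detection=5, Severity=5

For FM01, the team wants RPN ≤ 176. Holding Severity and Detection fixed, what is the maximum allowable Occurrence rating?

2

FM01: S=10, O=3, D=8 → current RPN = 240.
Fixed product = 80. Need 80 × O ≤ 176, so O ≤ 176/80 = 2.20.
Maximum integer Occurrence rating = 2 (gives RPN 160; O=3 would give 240 > 176).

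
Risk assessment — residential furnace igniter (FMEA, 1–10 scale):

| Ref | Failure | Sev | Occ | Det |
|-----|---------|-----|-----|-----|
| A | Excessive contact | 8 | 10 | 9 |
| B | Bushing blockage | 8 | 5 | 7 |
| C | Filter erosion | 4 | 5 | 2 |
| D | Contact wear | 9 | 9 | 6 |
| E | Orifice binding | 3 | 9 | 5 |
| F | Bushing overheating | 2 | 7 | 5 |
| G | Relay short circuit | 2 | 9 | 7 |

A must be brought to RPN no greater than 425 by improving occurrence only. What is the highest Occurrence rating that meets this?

A: S=8, O=10, D=9 → current RPN = 720.
Fixed product = 72. Need 72 × O ≤ 425, so O ≤ 425/72 = 5.90.
Maximum integer Occurrence rating = 5 (gives RPN 360; O=6 would give 432 > 425).

5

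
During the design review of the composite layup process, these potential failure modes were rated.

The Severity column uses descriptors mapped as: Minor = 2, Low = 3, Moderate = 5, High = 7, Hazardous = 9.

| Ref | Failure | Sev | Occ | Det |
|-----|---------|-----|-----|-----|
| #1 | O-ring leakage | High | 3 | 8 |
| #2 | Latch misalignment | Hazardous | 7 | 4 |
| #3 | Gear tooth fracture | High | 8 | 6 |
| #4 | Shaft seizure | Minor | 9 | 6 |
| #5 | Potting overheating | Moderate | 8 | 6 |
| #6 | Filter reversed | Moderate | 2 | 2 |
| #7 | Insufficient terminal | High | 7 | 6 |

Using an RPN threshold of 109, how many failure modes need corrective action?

RPN = Severity × Occurrence × Detection:
  #1: 7 × 3 × 8 = 168
  #2: 9 × 7 × 4 = 252
  #3: 7 × 8 × 6 = 336
  #4: 2 × 9 × 6 = 108
  #5: 5 × 8 × 6 = 240
  #6: 5 × 2 × 2 = 20
  #7: 7 × 7 × 6 = 294
Modes with RPN ≥ 109: #1 (168), #2 (252), #3 (336), #5 (240), #7 (294) → 5.

5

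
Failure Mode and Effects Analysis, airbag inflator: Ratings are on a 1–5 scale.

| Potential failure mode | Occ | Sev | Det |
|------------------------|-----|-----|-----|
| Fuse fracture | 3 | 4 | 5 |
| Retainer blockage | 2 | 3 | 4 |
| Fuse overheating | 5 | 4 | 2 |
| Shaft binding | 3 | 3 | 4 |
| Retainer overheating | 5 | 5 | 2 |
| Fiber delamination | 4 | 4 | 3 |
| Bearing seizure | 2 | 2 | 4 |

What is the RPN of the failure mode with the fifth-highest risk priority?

36

RPN = Severity × Occurrence × Detection:
  Fuse fracture: 4 × 3 × 5 = 60
  Retainer blockage: 3 × 2 × 4 = 24
  Fuse overheating: 4 × 5 × 2 = 40
  Shaft binding: 3 × 3 × 4 = 36
  Retainer overheating: 5 × 5 × 2 = 50
  Fiber delamination: 4 × 4 × 3 = 48
  Bearing seizure: 2 × 2 × 4 = 16
Sorted descending: 60, 50, 48, 40, 36, 24, 16.
The fifth-highest RPN is 36 (Shaft binding).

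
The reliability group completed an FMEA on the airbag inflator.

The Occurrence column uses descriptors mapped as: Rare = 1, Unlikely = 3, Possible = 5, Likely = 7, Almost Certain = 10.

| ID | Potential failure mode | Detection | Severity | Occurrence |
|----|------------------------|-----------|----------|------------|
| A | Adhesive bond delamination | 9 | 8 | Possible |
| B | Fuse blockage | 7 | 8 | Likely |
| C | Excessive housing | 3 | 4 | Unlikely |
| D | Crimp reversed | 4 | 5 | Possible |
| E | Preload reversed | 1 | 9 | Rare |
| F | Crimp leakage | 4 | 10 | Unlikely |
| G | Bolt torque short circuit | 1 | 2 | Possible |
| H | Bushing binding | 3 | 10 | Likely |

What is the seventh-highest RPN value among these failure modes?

RPN = Severity × Occurrence × Detection:
  A: 8 × 5 × 9 = 360
  B: 8 × 7 × 7 = 392
  C: 4 × 3 × 3 = 36
  D: 5 × 5 × 4 = 100
  E: 9 × 1 × 1 = 9
  F: 10 × 3 × 4 = 120
  G: 2 × 5 × 1 = 10
  H: 10 × 7 × 3 = 210
Sorted descending: 392, 360, 210, 120, 100, 36, 10, 9.
The seventh-highest RPN is 10 (G).

10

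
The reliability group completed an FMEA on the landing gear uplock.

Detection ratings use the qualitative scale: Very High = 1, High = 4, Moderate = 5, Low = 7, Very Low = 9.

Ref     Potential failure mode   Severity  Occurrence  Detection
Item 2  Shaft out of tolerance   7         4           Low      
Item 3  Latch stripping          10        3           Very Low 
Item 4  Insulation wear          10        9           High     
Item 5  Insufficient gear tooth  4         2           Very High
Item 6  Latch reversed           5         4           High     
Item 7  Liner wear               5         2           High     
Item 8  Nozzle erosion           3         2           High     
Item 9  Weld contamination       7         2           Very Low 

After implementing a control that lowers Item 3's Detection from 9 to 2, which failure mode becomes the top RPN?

Item 4

RPN = Severity × Occurrence × Detection:
  Item 2: 7 × 4 × 7 = 196
  Item 3: 10 × 3 × 9 = 270
  Item 4: 10 × 9 × 4 = 360
  Item 5: 4 × 2 × 1 = 8
  Item 6: 5 × 4 × 4 = 80
  Item 7: 5 × 2 × 4 = 40
  Item 8: 3 × 2 × 4 = 24
  Item 9: 7 × 2 × 9 = 126
After action: Item 3 → 10 × 3 × 2 = 60.
Revised RPNs: Item 4=360, Item 2=196, Item 9=126, Item 6=80, Item 3=60, Item 7=40, Item 8=24, Item 5=8.
Highest is now Item 4 (360).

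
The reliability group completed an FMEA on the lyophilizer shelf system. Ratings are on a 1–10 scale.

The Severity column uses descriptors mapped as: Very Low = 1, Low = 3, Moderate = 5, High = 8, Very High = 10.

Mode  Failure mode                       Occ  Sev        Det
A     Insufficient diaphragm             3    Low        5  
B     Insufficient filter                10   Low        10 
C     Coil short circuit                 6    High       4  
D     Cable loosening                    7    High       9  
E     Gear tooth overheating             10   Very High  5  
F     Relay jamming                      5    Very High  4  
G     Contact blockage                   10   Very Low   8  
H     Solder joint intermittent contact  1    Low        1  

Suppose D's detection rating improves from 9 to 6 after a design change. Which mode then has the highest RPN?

RPN = Severity × Occurrence × Detection:
  A: 3 × 3 × 5 = 45
  B: 3 × 10 × 10 = 300
  C: 8 × 6 × 4 = 192
  D: 8 × 7 × 9 = 504
  E: 10 × 10 × 5 = 500
  F: 10 × 5 × 4 = 200
  G: 1 × 10 × 8 = 80
  H: 3 × 1 × 1 = 3
After action: D → 8 × 7 × 6 = 336.
Revised RPNs: E=500, D=336, B=300, F=200, C=192, G=80, A=45, H=3.
Highest is now E (500).

E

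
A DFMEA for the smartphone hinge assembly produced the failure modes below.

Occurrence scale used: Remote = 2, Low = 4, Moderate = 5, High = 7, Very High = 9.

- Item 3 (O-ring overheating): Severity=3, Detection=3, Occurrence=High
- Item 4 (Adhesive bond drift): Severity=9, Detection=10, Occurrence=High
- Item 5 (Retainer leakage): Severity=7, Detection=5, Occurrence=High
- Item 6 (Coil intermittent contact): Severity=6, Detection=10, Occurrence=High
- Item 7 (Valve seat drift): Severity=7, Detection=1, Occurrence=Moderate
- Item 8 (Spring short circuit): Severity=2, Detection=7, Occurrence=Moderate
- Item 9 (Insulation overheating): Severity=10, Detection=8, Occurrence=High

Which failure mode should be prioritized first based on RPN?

RPN = Severity × Occurrence × Detection:
  Item 3: 3 × 7 × 3 = 63
  Item 4: 9 × 7 × 10 = 630
  Item 5: 7 × 7 × 5 = 245
  Item 6: 6 × 7 × 10 = 420
  Item 7: 7 × 5 × 1 = 35
  Item 8: 2 × 5 × 7 = 70
  Item 9: 10 × 7 × 8 = 560
Highest RPN is 630 → Item 4.

Item 4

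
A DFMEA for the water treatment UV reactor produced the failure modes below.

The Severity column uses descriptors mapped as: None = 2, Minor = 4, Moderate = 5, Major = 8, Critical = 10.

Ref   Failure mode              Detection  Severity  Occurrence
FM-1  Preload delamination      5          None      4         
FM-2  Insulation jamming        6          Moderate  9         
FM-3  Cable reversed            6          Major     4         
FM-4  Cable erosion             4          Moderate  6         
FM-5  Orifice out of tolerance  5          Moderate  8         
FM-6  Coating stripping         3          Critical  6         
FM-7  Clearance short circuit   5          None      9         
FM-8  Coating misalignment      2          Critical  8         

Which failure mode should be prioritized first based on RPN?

RPN = Severity × Occurrence × Detection:
  FM-1: 2 × 4 × 5 = 40
  FM-2: 5 × 9 × 6 = 270
  FM-3: 8 × 4 × 6 = 192
  FM-4: 5 × 6 × 4 = 120
  FM-5: 5 × 8 × 5 = 200
  FM-6: 10 × 6 × 3 = 180
  FM-7: 2 × 9 × 5 = 90
  FM-8: 10 × 8 × 2 = 160
Highest RPN is 270 → FM-2.

FM-2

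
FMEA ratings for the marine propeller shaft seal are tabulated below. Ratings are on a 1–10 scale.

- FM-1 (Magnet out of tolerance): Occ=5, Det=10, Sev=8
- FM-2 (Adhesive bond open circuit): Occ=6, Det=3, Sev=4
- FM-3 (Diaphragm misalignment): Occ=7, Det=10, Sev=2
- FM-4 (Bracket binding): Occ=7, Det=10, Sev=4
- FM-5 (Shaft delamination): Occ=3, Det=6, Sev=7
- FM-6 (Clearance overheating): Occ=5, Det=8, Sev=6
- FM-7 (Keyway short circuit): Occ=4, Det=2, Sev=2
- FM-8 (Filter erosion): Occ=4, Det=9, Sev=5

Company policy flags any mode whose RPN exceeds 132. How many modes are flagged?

RPN = Severity × Occurrence × Detection:
  FM-1: 8 × 5 × 10 = 400
  FM-2: 4 × 6 × 3 = 72
  FM-3: 2 × 7 × 10 = 140
  FM-4: 4 × 7 × 10 = 280
  FM-5: 7 × 3 × 6 = 126
  FM-6: 6 × 5 × 8 = 240
  FM-7: 2 × 4 × 2 = 16
  FM-8: 5 × 4 × 9 = 180
Modes with RPN > 132: FM-1 (400), FM-3 (140), FM-4 (280), FM-6 (240), FM-8 (180) → 5.

5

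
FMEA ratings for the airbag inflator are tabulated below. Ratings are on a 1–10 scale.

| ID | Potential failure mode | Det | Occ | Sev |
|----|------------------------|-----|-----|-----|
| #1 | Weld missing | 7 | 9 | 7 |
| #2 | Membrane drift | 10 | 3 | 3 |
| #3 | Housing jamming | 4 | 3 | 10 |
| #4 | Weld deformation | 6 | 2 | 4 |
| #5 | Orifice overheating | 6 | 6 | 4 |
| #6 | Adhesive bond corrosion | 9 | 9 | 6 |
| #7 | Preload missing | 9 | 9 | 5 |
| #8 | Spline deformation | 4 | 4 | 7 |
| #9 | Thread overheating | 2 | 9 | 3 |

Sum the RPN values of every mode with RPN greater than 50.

1852

RPN = Severity × Occurrence × Detection:
  #1: 7 × 9 × 7 = 441
  #2: 3 × 3 × 10 = 90
  #3: 10 × 3 × 4 = 120
  #4: 4 × 2 × 6 = 48
  #5: 4 × 6 × 6 = 144
  #6: 6 × 9 × 9 = 486
  #7: 5 × 9 × 9 = 405
  #8: 7 × 4 × 4 = 112
  #9: 3 × 9 × 2 = 54
RPN > 50: #1 (441), #2 (90), #3 (120), #5 (144), #6 (486), #7 (405), #8 (112), #9 (54).
Sum: 441 + 90 + 120 + 144 + 486 + 405 + 112 + 54 = 1852.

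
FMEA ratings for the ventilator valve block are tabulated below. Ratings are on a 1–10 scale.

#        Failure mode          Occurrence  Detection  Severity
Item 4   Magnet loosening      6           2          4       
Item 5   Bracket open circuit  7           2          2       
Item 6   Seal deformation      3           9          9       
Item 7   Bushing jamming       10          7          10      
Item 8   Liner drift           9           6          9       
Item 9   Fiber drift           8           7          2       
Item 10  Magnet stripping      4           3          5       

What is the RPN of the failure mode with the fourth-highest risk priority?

112

RPN = Severity × Occurrence × Detection:
  Item 4: 4 × 6 × 2 = 48
  Item 5: 2 × 7 × 2 = 28
  Item 6: 9 × 3 × 9 = 243
  Item 7: 10 × 10 × 7 = 700
  Item 8: 9 × 9 × 6 = 486
  Item 9: 2 × 8 × 7 = 112
  Item 10: 5 × 4 × 3 = 60
Sorted descending: 700, 486, 243, 112, 60, 48, 28.
The fourth-highest RPN is 112 (Item 9).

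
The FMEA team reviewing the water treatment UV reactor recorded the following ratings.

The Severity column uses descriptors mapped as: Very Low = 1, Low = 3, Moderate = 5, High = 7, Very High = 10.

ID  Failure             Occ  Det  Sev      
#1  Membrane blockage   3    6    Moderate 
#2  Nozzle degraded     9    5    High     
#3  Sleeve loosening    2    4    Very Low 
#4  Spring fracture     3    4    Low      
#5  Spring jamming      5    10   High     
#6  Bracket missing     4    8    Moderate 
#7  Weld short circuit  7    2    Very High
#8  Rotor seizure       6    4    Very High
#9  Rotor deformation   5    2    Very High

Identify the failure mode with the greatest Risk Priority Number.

RPN = Severity × Occurrence × Detection:
  #1: 5 × 3 × 6 = 90
  #2: 7 × 9 × 5 = 315
  #3: 1 × 2 × 4 = 8
  #4: 3 × 3 × 4 = 36
  #5: 7 × 5 × 10 = 350
  #6: 5 × 4 × 8 = 160
  #7: 10 × 7 × 2 = 140
  #8: 10 × 6 × 4 = 240
  #9: 10 × 5 × 2 = 100
Highest RPN is 350 → #5.

#5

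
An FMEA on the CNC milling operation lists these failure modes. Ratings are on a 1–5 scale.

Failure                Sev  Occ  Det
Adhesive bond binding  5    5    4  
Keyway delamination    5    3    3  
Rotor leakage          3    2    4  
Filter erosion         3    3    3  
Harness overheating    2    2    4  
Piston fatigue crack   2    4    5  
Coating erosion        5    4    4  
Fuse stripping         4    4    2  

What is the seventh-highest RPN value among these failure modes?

RPN = Severity × Occurrence × Detection:
  Adhesive bond binding: 5 × 5 × 4 = 100
  Keyway delamination: 5 × 3 × 3 = 45
  Rotor leakage: 3 × 2 × 4 = 24
  Filter erosion: 3 × 3 × 3 = 27
  Harness overheating: 2 × 2 × 4 = 16
  Piston fatigue crack: 2 × 4 × 5 = 40
  Coating erosion: 5 × 4 × 4 = 80
  Fuse stripping: 4 × 4 × 2 = 32
Sorted descending: 100, 80, 45, 40, 32, 27, 24, 16.
The seventh-highest RPN is 24 (Rotor leakage).

24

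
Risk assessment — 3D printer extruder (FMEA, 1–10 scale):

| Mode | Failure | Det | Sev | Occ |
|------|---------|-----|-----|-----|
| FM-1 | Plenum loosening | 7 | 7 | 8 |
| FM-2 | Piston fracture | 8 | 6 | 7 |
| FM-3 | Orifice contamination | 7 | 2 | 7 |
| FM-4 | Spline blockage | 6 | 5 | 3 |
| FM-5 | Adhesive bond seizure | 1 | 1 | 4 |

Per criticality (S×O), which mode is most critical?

FM-1

Criticality = Severity × Occurrence:
  FM-1: 7 × 8 = 56
  FM-2: 6 × 7 = 42
  FM-3: 2 × 7 = 14
  FM-4: 5 × 3 = 15
  FM-5: 1 × 4 = 4
Highest criticality is 56 → FM-1.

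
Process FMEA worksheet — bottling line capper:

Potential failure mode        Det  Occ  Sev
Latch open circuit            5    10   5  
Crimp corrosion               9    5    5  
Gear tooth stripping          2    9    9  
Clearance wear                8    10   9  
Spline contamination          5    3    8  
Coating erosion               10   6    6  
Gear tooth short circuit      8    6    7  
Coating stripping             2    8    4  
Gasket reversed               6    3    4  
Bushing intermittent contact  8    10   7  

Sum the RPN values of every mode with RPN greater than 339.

1640

RPN = Severity × Occurrence × Detection:
  Latch open circuit: 5 × 10 × 5 = 250
  Crimp corrosion: 5 × 5 × 9 = 225
  Gear tooth stripping: 9 × 9 × 2 = 162
  Clearance wear: 9 × 10 × 8 = 720
  Spline contamination: 8 × 3 × 5 = 120
  Coating erosion: 6 × 6 × 10 = 360
  Gear tooth short circuit: 7 × 6 × 8 = 336
  Coating stripping: 4 × 8 × 2 = 64
  Gasket reversed: 4 × 3 × 6 = 72
  Bushing intermittent contact: 7 × 10 × 8 = 560
RPN > 339: Clearance wear (720), Coating erosion (360), Bushing intermittent contact (560).
Sum: 720 + 360 + 560 = 1640.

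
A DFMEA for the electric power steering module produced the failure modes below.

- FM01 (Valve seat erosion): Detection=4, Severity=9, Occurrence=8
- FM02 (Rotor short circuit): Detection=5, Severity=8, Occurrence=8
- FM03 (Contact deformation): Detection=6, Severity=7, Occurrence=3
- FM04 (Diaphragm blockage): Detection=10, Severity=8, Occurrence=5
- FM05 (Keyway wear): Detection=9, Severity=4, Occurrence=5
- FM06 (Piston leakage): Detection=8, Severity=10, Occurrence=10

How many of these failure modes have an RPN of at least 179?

RPN = Severity × Occurrence × Detection:
  FM01: 9 × 8 × 4 = 288
  FM02: 8 × 8 × 5 = 320
  FM03: 7 × 3 × 6 = 126
  FM04: 8 × 5 × 10 = 400
  FM05: 4 × 5 × 9 = 180
  FM06: 10 × 10 × 8 = 800
Modes with RPN ≥ 179: FM01 (288), FM02 (320), FM04 (400), FM05 (180), FM06 (800) → 5.

5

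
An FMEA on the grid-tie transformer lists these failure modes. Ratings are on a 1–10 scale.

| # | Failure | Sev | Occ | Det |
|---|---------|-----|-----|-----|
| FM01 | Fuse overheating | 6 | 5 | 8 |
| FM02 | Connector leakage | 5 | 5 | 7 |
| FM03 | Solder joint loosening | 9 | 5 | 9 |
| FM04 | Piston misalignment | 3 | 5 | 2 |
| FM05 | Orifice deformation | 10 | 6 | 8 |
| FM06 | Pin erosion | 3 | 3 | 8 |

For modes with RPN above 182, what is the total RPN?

1125

RPN = Severity × Occurrence × Detection:
  FM01: 6 × 5 × 8 = 240
  FM02: 5 × 5 × 7 = 175
  FM03: 9 × 5 × 9 = 405
  FM04: 3 × 5 × 2 = 30
  FM05: 10 × 6 × 8 = 480
  FM06: 3 × 3 × 8 = 72
RPN > 182: FM01 (240), FM03 (405), FM05 (480).
Sum: 240 + 405 + 480 = 1125.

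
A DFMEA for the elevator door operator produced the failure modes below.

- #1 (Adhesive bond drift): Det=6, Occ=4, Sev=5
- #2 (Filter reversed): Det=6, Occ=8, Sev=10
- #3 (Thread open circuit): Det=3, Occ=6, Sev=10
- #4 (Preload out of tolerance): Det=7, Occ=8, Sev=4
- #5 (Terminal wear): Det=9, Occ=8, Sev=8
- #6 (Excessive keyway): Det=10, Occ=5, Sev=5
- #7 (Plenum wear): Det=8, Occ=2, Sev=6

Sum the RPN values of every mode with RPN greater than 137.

1710

RPN = Severity × Occurrence × Detection:
  #1: 5 × 4 × 6 = 120
  #2: 10 × 8 × 6 = 480
  #3: 10 × 6 × 3 = 180
  #4: 4 × 8 × 7 = 224
  #5: 8 × 8 × 9 = 576
  #6: 5 × 5 × 10 = 250
  #7: 6 × 2 × 8 = 96
RPN > 137: #2 (480), #3 (180), #4 (224), #5 (576), #6 (250).
Sum: 480 + 180 + 224 + 576 + 250 = 1710.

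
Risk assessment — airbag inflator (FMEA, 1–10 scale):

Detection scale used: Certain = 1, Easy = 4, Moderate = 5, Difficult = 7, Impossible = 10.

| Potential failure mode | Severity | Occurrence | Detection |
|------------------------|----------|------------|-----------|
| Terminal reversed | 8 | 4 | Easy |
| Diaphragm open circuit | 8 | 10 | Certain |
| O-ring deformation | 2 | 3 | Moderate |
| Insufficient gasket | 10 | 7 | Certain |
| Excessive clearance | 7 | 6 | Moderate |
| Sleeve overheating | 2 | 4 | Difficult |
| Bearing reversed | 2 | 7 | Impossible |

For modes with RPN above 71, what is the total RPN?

558

RPN = Severity × Occurrence × Detection:
  Terminal reversed: 8 × 4 × 4 = 128
  Diaphragm open circuit: 8 × 10 × 1 = 80
  O-ring deformation: 2 × 3 × 5 = 30
  Insufficient gasket: 10 × 7 × 1 = 70
  Excessive clearance: 7 × 6 × 5 = 210
  Sleeve overheating: 2 × 4 × 7 = 56
  Bearing reversed: 2 × 7 × 10 = 140
RPN > 71: Terminal reversed (128), Diaphragm open circuit (80), Excessive clearance (210), Bearing reversed (140).
Sum: 128 + 80 + 210 + 140 = 558.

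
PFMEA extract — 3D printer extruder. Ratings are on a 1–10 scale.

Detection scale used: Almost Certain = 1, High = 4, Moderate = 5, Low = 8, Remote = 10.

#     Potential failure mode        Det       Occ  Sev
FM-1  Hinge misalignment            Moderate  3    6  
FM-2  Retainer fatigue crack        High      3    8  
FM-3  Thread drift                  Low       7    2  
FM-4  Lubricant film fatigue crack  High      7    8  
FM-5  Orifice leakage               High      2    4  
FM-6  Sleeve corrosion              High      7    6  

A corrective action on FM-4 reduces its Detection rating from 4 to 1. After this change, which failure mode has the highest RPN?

RPN = Severity × Occurrence × Detection:
  FM-1: 6 × 3 × 5 = 90
  FM-2: 8 × 3 × 4 = 96
  FM-3: 2 × 7 × 8 = 112
  FM-4: 8 × 7 × 4 = 224
  FM-5: 4 × 2 × 4 = 32
  FM-6: 6 × 7 × 4 = 168
After action: FM-4 → 8 × 7 × 1 = 56.
Revised RPNs: FM-6=168, FM-3=112, FM-2=96, FM-1=90, FM-4=56, FM-5=32.
Highest is now FM-6 (168).

FM-6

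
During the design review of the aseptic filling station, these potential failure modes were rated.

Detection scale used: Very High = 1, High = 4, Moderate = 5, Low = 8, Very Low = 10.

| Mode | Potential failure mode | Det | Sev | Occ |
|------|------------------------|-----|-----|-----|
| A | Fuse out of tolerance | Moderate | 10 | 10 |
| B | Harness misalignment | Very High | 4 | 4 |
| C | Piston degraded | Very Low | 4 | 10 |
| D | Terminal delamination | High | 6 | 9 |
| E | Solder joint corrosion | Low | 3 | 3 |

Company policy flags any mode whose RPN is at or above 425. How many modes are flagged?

1

RPN = Severity × Occurrence × Detection:
  A: 10 × 10 × 5 = 500
  B: 4 × 4 × 1 = 16
  C: 4 × 10 × 10 = 400
  D: 6 × 9 × 4 = 216
  E: 3 × 3 × 8 = 72
Modes with RPN ≥ 425: A (500) → 1.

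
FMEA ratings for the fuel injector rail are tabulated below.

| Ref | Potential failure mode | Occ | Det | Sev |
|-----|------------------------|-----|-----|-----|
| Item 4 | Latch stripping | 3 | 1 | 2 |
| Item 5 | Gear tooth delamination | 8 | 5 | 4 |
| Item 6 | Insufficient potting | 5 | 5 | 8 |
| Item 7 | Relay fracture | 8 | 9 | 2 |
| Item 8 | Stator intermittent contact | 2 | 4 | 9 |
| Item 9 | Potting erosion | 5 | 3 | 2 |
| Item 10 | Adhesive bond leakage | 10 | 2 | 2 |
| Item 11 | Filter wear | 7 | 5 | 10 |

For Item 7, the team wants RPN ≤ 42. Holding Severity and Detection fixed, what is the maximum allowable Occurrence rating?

Item 7: S=2, O=8, D=9 → current RPN = 144.
Fixed product = 18. Need 18 × O ≤ 42, so O ≤ 42/18 = 2.33.
Maximum integer Occurrence rating = 2 (gives RPN 36; O=3 would give 54 > 42).

2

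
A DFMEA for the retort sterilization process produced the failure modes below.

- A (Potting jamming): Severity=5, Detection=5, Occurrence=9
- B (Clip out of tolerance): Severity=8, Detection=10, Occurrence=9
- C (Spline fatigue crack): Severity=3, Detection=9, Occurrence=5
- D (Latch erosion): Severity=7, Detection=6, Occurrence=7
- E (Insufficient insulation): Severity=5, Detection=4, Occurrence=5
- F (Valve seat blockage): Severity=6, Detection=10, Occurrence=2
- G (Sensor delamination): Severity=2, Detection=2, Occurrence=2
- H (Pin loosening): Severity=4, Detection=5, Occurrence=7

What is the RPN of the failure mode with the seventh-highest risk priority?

100

RPN = Severity × Occurrence × Detection:
  A: 5 × 9 × 5 = 225
  B: 8 × 9 × 10 = 720
  C: 3 × 5 × 9 = 135
  D: 7 × 7 × 6 = 294
  E: 5 × 5 × 4 = 100
  F: 6 × 2 × 10 = 120
  G: 2 × 2 × 2 = 8
  H: 4 × 7 × 5 = 140
Sorted descending: 720, 294, 225, 140, 135, 120, 100, 8.
The seventh-highest RPN is 100 (E).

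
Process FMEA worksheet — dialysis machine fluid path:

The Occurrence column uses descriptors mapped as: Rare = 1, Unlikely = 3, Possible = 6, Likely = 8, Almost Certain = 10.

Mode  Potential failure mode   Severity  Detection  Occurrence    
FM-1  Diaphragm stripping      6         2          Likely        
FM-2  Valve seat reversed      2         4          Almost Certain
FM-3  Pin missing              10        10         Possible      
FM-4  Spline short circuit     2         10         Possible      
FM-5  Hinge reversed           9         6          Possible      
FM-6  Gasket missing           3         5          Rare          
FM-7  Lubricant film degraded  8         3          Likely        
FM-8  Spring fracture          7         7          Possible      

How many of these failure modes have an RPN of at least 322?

RPN = Severity × Occurrence × Detection:
  FM-1: 6 × 8 × 2 = 96
  FM-2: 2 × 10 × 4 = 80
  FM-3: 10 × 6 × 10 = 600
  FM-4: 2 × 6 × 10 = 120
  FM-5: 9 × 6 × 6 = 324
  FM-6: 3 × 1 × 5 = 15
  FM-7: 8 × 8 × 3 = 192
  FM-8: 7 × 6 × 7 = 294
Modes with RPN ≥ 322: FM-3 (600), FM-5 (324) → 2.

2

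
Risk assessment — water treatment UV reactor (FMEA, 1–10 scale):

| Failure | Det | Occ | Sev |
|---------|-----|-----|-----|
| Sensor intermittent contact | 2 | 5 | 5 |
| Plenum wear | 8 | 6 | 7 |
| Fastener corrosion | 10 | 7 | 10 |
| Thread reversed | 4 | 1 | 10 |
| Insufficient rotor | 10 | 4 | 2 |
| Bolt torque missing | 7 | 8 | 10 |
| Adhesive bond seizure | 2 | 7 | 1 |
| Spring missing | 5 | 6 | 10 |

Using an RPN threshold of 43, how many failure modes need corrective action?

RPN = Severity × Occurrence × Detection:
  Sensor intermittent contact: 5 × 5 × 2 = 50
  Plenum wear: 7 × 6 × 8 = 336
  Fastener corrosion: 10 × 7 × 10 = 700
  Thread reversed: 10 × 1 × 4 = 40
  Insufficient rotor: 2 × 4 × 10 = 80
  Bolt torque missing: 10 × 8 × 7 = 560
  Adhesive bond seizure: 1 × 7 × 2 = 14
  Spring missing: 10 × 6 × 5 = 300
Modes with RPN ≥ 43: Sensor intermittent contact (50), Plenum wear (336), Fastener corrosion (700), Insufficient rotor (80), Bolt torque missing (560), Spring missing (300) → 6.

6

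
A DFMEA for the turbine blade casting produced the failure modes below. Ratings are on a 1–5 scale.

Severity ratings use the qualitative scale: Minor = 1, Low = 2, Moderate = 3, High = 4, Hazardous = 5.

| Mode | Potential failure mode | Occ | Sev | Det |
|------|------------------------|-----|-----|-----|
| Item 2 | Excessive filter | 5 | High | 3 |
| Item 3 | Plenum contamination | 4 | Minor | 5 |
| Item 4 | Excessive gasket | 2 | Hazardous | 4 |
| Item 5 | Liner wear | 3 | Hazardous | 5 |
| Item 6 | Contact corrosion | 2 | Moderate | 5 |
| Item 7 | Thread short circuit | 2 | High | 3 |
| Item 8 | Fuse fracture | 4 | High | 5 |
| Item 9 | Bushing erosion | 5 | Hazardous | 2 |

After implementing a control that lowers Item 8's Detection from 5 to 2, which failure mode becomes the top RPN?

RPN = Severity × Occurrence × Detection:
  Item 2: 4 × 5 × 3 = 60
  Item 3: 1 × 4 × 5 = 20
  Item 4: 5 × 2 × 4 = 40
  Item 5: 5 × 3 × 5 = 75
  Item 6: 3 × 2 × 5 = 30
  Item 7: 4 × 2 × 3 = 24
  Item 8: 4 × 4 × 5 = 80
  Item 9: 5 × 5 × 2 = 50
After action: Item 8 → 4 × 4 × 2 = 32.
Revised RPNs: Item 5=75, Item 2=60, Item 9=50, Item 4=40, Item 8=32, Item 6=30, Item 7=24, Item 3=20.
Highest is now Item 5 (75).

Item 5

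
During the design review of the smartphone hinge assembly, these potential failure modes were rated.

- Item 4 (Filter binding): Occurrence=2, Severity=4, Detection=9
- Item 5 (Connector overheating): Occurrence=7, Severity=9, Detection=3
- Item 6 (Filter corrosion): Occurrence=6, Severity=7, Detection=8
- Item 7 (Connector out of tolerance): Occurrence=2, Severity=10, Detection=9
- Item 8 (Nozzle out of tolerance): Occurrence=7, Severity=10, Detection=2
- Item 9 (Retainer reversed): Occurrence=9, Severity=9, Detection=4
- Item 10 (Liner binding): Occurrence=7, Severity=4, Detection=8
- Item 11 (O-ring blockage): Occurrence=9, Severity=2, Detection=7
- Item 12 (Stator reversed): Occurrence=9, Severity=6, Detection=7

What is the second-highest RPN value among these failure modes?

RPN = Severity × Occurrence × Detection:
  Item 4: 4 × 2 × 9 = 72
  Item 5: 9 × 7 × 3 = 189
  Item 6: 7 × 6 × 8 = 336
  Item 7: 10 × 2 × 9 = 180
  Item 8: 10 × 7 × 2 = 140
  Item 9: 9 × 9 × 4 = 324
  Item 10: 4 × 7 × 8 = 224
  Item 11: 2 × 9 × 7 = 126
  Item 12: 6 × 9 × 7 = 378
Sorted descending: 378, 336, 324, 224, 189, 180, 140, 126, 72.
The second-highest RPN is 336 (Item 6).

336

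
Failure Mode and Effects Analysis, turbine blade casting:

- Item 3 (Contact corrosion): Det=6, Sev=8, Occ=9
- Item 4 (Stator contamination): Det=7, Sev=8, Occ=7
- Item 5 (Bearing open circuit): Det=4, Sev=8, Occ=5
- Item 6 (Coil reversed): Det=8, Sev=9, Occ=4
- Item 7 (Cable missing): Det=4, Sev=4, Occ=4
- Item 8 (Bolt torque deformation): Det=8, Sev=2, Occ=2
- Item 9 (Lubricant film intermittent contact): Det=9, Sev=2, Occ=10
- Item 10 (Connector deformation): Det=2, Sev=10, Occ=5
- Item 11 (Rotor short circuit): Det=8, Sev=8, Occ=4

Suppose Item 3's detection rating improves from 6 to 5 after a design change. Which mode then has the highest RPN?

RPN = Severity × Occurrence × Detection:
  Item 3: 8 × 9 × 6 = 432
  Item 4: 8 × 7 × 7 = 392
  Item 5: 8 × 5 × 4 = 160
  Item 6: 9 × 4 × 8 = 288
  Item 7: 4 × 4 × 4 = 64
  Item 8: 2 × 2 × 8 = 32
  Item 9: 2 × 10 × 9 = 180
  Item 10: 10 × 5 × 2 = 100
  Item 11: 8 × 4 × 8 = 256
After action: Item 3 → 8 × 9 × 5 = 360.
Revised RPNs: Item 4=392, Item 3=360, Item 6=288, Item 11=256, Item 9=180, Item 5=160, Item 10=100, Item 7=64, Item 8=32.
Highest is now Item 4 (392).

Item 4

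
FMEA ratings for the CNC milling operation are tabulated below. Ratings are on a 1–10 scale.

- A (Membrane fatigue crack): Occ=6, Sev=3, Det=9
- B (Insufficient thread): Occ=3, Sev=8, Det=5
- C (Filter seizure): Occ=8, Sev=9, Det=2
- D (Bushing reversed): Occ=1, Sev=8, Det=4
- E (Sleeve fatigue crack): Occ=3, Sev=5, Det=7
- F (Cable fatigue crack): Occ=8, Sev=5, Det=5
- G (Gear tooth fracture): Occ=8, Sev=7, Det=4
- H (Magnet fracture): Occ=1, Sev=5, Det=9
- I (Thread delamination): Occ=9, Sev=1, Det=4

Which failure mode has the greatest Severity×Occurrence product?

C

Criticality = Severity × Occurrence:
  A: 3 × 6 = 18
  B: 8 × 3 = 24
  C: 9 × 8 = 72
  D: 8 × 1 = 8
  E: 5 × 3 = 15
  F: 5 × 8 = 40
  G: 7 × 8 = 56
  H: 5 × 1 = 5
  I: 1 × 9 = 9
Highest criticality is 72 → C.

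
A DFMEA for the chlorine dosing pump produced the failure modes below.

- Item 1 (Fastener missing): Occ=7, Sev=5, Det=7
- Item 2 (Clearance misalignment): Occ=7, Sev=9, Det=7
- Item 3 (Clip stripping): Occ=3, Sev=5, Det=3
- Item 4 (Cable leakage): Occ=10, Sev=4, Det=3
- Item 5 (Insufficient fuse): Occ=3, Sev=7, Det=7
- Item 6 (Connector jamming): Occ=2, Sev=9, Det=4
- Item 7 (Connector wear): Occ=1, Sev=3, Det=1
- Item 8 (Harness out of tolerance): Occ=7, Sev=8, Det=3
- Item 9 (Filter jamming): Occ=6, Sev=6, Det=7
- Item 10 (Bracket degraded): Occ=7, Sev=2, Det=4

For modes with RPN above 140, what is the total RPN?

RPN = Severity × Occurrence × Detection:
  Item 1: 5 × 7 × 7 = 245
  Item 2: 9 × 7 × 7 = 441
  Item 3: 5 × 3 × 3 = 45
  Item 4: 4 × 10 × 3 = 120
  Item 5: 7 × 3 × 7 = 147
  Item 6: 9 × 2 × 4 = 72
  Item 7: 3 × 1 × 1 = 3
  Item 8: 8 × 7 × 3 = 168
  Item 9: 6 × 6 × 7 = 252
  Item 10: 2 × 7 × 4 = 56
RPN > 140: Item 1 (245), Item 2 (441), Item 5 (147), Item 8 (168), Item 9 (252).
Sum: 245 + 441 + 147 + 168 + 252 = 1253.

1253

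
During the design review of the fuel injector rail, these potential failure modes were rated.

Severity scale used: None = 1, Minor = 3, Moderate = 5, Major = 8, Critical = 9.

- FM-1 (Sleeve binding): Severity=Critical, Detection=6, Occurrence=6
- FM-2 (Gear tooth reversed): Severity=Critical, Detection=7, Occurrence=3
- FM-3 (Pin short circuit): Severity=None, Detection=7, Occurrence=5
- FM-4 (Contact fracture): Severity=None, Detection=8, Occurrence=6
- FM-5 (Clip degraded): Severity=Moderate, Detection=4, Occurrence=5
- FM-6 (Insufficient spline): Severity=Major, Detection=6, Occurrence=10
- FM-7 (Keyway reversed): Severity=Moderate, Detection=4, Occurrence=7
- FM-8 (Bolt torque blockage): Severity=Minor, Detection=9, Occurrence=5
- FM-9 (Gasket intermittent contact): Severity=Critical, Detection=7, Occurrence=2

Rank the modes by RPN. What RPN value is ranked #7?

RPN = Severity × Occurrence × Detection:
  FM-1: 9 × 6 × 6 = 324
  FM-2: 9 × 3 × 7 = 189
  FM-3: 1 × 5 × 7 = 35
  FM-4: 1 × 6 × 8 = 48
  FM-5: 5 × 5 × 4 = 100
  FM-6: 8 × 10 × 6 = 480
  FM-7: 5 × 7 × 4 = 140
  FM-8: 3 × 5 × 9 = 135
  FM-9: 9 × 2 × 7 = 126
Sorted descending: 480, 324, 189, 140, 135, 126, 100, 48, 35.
The seventh-highest RPN is 100 (FM-5).

100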